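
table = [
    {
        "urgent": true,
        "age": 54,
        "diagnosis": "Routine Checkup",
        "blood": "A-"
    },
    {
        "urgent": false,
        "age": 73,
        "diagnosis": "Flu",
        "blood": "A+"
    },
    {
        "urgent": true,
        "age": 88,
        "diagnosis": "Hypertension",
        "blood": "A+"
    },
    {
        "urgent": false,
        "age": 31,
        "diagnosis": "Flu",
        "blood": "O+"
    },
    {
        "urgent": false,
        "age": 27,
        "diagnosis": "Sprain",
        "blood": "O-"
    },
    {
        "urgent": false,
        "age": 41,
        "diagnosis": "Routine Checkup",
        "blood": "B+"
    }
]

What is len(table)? 6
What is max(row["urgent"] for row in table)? True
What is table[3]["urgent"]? False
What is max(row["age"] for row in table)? 88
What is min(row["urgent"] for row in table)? False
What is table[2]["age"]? 88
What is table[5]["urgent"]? False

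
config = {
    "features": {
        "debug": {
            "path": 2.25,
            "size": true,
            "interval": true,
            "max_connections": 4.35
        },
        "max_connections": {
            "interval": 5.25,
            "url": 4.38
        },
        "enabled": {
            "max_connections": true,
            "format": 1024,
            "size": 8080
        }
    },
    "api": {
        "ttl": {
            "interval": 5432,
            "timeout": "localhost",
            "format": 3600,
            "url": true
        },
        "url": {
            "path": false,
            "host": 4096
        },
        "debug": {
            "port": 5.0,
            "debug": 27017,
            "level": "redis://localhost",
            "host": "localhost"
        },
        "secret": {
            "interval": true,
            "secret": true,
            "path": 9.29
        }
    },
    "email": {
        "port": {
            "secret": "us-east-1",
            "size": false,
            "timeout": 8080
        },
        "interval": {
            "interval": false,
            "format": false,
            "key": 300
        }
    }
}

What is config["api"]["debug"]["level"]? "redis://localhost"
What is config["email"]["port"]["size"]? False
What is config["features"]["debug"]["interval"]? True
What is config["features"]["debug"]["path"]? 2.25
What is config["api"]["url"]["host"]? 4096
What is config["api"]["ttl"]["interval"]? 5432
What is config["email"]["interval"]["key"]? 300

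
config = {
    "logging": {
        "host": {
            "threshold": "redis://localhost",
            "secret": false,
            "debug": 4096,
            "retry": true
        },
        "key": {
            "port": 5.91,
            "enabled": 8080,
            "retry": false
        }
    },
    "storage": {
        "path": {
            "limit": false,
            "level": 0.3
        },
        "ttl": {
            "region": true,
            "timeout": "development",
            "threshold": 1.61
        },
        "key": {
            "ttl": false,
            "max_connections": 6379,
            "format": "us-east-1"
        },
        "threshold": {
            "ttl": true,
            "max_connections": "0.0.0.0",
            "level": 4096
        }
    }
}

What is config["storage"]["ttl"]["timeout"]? "development"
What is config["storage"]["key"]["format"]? "us-east-1"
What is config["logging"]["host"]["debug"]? 4096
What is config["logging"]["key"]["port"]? 5.91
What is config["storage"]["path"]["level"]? 0.3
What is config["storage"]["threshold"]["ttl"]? True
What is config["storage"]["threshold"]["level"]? 4096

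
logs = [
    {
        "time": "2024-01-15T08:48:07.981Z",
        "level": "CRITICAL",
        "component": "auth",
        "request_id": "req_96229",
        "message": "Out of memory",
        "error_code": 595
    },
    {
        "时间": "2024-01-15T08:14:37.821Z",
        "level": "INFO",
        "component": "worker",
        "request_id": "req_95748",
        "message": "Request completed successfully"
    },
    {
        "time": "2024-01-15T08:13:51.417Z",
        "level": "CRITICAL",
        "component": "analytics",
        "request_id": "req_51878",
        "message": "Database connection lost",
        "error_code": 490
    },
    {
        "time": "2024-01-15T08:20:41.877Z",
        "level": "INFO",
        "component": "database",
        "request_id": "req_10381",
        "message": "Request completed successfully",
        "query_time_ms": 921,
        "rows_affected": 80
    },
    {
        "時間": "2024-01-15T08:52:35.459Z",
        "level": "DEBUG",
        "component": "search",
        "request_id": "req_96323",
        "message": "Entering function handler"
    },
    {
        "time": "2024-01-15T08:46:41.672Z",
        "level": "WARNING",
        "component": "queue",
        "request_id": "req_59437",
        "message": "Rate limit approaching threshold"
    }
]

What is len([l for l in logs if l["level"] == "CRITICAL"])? 2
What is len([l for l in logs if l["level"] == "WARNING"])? 1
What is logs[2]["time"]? "2024-01-15T08:13:51.417Z"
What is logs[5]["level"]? "WARNING"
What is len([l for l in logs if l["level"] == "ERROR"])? 0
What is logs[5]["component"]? "queue"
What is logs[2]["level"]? "CRITICAL"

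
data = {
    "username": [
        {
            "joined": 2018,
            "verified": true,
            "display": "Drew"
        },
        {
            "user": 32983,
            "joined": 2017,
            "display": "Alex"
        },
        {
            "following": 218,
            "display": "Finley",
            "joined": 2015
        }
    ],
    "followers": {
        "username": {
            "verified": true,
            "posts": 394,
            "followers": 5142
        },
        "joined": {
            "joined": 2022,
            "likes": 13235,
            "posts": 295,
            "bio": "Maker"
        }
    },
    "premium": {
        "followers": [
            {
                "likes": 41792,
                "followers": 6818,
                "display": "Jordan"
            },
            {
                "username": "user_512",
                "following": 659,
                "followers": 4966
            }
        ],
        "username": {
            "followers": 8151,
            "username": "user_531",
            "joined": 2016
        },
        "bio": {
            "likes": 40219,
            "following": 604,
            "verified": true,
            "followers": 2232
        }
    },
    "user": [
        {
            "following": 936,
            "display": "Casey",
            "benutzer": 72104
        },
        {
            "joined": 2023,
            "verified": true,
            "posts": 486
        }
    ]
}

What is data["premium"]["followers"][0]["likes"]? 41792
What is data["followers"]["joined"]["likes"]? 13235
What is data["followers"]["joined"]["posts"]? 295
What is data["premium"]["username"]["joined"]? 2016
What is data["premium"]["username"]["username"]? "user_531"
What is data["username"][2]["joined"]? 2015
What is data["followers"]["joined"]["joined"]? 2022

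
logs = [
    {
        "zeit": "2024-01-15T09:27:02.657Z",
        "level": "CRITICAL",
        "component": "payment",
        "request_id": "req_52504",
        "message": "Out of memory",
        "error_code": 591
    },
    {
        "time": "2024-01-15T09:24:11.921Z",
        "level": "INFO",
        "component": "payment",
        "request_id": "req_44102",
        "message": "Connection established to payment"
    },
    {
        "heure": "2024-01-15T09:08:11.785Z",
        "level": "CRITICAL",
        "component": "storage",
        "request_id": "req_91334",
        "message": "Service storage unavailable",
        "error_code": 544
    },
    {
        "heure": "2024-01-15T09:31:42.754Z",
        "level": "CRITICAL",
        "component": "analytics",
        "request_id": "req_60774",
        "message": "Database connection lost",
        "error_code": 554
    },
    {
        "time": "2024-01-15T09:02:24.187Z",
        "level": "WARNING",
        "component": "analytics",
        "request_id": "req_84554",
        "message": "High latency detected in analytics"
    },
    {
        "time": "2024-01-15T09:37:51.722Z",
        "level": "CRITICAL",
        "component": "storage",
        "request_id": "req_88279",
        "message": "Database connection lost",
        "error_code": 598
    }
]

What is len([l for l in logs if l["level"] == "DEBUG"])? 0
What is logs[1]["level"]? "INFO"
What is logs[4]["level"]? "WARNING"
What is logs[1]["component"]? "payment"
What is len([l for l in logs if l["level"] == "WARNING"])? 1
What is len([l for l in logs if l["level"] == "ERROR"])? 0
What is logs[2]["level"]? "CRITICAL"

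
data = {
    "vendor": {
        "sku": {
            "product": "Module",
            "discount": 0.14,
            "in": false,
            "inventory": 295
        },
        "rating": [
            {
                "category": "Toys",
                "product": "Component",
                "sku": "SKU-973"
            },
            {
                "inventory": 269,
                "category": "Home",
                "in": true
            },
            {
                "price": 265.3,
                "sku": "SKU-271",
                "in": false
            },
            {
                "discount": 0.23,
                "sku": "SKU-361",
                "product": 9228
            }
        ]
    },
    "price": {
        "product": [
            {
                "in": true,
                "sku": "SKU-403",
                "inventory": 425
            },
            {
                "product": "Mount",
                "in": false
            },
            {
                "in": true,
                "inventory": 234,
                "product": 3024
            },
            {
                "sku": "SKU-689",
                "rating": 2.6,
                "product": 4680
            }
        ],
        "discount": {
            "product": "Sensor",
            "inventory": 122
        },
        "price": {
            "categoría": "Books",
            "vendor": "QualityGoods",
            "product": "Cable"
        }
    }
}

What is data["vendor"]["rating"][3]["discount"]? 0.23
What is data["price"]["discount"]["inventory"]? 122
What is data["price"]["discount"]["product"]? "Sensor"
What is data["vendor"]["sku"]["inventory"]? 295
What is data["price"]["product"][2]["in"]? True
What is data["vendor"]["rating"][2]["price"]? 265.3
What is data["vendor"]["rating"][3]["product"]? 9228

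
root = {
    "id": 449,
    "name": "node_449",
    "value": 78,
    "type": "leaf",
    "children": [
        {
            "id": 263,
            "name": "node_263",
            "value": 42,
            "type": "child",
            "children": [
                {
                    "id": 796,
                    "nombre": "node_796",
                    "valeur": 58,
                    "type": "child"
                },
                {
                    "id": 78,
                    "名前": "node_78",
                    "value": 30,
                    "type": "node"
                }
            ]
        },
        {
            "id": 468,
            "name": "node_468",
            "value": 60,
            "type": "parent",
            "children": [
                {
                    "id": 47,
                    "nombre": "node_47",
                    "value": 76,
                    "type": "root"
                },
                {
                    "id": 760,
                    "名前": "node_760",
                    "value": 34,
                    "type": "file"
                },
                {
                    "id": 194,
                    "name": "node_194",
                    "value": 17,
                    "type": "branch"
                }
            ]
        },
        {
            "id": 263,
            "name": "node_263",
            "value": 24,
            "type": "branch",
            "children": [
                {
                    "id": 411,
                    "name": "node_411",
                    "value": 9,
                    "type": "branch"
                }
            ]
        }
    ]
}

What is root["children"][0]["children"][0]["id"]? 796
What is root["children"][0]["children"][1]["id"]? 78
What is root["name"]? "node_449"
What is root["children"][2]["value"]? 24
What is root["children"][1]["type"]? "parent"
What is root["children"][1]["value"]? 60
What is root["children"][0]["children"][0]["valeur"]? 58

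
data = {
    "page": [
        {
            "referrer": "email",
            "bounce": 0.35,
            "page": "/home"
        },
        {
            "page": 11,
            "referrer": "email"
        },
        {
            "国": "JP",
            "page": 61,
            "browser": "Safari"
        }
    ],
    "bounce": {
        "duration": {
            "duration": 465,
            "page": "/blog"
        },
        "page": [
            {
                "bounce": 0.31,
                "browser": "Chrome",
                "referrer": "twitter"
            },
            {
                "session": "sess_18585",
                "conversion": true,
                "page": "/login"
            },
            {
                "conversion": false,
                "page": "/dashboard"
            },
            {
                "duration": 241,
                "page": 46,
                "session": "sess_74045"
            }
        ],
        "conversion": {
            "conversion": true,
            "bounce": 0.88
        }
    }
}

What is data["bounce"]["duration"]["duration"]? 465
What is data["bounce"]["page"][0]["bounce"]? 0.31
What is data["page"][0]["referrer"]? "email"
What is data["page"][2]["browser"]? "Safari"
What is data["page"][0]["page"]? "/home"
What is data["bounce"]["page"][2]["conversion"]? False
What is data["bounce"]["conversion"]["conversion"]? True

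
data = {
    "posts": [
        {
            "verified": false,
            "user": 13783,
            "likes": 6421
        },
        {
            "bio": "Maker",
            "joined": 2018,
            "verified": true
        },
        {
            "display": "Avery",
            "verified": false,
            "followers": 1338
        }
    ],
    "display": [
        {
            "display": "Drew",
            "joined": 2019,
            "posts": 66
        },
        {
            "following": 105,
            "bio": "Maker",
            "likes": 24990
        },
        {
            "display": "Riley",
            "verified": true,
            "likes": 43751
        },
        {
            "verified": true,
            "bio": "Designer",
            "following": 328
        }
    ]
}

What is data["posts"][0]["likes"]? 6421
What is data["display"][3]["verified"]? True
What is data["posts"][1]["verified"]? True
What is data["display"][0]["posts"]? 66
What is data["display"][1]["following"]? 105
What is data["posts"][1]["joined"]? 2018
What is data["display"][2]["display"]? "Riley"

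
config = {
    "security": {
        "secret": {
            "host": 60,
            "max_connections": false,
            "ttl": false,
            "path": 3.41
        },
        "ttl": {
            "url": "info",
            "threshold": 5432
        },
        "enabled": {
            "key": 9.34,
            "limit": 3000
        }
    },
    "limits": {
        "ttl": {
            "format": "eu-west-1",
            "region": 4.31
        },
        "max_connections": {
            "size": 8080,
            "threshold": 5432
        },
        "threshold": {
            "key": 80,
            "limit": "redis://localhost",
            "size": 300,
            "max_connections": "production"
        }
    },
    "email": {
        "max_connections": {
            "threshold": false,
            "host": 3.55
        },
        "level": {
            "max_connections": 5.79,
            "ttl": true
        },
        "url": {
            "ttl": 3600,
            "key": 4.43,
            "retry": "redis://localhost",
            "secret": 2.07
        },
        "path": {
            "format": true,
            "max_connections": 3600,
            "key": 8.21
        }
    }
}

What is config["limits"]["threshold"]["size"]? 300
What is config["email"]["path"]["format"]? True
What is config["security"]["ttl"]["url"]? "info"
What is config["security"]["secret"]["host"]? 60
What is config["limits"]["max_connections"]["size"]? 8080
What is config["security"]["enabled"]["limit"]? 3000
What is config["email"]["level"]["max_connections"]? 5.79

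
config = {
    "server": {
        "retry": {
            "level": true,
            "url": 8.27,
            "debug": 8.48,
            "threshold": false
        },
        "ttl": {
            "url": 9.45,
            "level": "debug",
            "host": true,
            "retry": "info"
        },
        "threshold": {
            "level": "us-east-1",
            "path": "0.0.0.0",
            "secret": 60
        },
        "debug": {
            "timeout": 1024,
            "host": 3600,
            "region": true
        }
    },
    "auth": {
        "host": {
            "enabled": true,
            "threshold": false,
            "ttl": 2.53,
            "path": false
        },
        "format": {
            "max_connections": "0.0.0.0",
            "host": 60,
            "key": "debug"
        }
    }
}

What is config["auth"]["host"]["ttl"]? 2.53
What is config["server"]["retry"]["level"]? True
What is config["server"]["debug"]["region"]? True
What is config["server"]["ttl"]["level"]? "debug"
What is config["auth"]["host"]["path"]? False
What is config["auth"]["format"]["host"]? 60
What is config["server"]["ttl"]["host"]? True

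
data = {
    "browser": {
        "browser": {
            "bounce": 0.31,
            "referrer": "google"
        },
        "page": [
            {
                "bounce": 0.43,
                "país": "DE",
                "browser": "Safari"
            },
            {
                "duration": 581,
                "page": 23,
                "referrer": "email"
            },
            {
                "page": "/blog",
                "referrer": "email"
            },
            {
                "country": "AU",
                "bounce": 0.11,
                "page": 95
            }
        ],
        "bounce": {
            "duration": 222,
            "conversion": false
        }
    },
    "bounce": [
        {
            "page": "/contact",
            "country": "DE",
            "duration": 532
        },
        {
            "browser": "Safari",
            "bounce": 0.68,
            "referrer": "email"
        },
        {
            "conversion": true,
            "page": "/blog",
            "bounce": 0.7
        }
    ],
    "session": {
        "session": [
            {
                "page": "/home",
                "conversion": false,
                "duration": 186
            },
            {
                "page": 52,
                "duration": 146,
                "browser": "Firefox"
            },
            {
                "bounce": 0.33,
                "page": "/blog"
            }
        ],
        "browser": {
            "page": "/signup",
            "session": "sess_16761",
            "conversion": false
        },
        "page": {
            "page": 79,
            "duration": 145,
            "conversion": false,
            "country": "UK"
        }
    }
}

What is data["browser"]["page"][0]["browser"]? "Safari"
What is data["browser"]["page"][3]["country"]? "AU"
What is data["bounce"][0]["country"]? "DE"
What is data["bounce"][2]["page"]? "/blog"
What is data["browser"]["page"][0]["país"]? "DE"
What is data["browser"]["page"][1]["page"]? 23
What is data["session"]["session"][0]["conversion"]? False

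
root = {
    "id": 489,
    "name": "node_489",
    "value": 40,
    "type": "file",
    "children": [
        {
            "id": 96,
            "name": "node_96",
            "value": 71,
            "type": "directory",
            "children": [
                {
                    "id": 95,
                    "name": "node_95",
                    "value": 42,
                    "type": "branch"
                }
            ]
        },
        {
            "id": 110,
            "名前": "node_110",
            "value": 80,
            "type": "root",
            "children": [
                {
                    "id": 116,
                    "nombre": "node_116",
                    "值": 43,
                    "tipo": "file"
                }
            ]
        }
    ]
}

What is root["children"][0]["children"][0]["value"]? 42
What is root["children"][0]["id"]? 96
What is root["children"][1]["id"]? 110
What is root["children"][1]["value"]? 80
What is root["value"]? 40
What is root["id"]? 489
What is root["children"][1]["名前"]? "node_110"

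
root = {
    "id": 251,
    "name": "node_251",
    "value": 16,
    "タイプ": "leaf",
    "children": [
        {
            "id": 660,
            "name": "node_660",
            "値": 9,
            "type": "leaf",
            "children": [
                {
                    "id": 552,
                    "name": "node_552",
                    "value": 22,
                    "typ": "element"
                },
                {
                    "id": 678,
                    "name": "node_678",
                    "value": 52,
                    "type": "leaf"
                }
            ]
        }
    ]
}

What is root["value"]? 16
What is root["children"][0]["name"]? "node_660"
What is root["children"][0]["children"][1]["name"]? "node_678"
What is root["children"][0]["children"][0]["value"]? 22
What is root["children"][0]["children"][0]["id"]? 552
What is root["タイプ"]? "leaf"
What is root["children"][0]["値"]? 9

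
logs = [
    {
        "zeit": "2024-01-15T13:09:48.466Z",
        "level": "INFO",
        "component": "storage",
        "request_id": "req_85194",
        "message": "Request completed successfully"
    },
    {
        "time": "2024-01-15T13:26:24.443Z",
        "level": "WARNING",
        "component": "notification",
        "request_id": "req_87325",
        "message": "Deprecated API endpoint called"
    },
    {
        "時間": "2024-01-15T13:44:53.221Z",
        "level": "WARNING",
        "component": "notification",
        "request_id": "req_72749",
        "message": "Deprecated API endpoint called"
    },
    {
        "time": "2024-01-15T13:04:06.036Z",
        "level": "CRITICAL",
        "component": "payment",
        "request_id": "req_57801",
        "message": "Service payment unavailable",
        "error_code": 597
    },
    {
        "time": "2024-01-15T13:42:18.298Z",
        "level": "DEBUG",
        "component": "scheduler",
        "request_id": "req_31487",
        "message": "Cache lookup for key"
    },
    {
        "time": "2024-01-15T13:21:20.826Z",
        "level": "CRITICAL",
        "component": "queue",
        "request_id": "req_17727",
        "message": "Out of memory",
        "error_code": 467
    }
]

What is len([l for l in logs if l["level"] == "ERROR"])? 0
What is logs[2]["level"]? "WARNING"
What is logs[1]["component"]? "notification"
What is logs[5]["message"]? "Out of memory"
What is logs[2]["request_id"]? "req_72749"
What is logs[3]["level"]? "CRITICAL"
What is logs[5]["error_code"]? 467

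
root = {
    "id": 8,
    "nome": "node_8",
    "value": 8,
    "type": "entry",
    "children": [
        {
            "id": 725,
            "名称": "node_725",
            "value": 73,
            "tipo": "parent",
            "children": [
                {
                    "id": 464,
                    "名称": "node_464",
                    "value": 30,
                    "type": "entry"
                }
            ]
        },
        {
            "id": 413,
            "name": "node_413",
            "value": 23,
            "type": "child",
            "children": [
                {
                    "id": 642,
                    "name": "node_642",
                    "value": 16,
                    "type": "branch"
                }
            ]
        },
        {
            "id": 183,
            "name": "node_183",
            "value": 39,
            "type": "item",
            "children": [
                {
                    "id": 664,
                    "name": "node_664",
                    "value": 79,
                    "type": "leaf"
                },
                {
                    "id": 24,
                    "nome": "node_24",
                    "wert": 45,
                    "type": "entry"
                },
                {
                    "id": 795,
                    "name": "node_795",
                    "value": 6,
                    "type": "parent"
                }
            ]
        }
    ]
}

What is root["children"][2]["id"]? 183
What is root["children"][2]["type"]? "item"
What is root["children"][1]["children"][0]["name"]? "node_642"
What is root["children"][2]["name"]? "node_183"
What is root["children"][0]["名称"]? "node_725"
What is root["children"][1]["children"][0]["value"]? 16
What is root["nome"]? "node_8"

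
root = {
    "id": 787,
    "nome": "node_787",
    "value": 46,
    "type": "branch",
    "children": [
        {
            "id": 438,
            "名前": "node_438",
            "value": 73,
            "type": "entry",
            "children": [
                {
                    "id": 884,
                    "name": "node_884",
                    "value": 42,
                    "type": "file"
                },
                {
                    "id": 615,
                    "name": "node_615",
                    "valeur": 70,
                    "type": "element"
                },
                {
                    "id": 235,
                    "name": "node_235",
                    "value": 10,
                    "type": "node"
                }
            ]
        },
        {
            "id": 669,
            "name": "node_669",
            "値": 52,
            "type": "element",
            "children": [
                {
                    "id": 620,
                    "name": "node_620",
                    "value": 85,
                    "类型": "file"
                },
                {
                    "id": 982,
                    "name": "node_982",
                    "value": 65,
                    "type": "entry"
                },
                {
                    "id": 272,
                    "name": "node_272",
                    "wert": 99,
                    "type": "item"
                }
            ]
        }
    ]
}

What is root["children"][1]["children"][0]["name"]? "node_620"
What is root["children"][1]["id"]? 669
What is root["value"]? 46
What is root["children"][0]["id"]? 438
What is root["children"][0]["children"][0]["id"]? 884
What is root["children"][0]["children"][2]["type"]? "node"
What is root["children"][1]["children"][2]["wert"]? 99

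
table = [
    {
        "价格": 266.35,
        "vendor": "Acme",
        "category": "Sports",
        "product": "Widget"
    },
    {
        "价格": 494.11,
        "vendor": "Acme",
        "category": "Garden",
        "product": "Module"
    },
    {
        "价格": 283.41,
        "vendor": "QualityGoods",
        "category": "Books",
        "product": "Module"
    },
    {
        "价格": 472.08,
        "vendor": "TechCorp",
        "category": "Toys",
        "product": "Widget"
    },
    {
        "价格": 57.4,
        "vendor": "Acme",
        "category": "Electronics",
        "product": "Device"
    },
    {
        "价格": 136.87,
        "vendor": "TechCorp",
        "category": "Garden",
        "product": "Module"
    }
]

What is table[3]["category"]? "Toys"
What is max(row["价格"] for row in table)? 494.11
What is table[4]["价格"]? 57.4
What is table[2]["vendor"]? "QualityGoods"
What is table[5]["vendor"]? "TechCorp"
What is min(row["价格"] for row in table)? 57.4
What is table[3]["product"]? "Widget"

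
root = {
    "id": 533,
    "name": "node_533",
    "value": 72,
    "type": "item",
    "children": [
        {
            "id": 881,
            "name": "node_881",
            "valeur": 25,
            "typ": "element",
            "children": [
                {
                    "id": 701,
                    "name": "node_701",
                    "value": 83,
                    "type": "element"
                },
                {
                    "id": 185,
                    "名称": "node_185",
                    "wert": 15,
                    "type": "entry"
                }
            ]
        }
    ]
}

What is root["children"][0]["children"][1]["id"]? 185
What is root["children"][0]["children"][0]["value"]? 83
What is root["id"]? 533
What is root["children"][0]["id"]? 881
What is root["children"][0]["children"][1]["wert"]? 15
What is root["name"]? "node_533"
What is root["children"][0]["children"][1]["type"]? "entry"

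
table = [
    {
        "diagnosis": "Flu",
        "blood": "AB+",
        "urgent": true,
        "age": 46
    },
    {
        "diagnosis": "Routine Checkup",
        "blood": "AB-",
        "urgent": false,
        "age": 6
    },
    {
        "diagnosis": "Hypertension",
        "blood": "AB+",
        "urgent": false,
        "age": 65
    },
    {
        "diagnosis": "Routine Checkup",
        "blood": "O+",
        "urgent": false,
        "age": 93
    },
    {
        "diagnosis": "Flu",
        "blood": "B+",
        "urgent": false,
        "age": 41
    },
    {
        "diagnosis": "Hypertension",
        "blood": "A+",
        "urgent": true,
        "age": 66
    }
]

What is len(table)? 6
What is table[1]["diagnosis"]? "Routine Checkup"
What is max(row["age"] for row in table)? 93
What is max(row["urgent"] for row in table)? True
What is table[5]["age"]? 66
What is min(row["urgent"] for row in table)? False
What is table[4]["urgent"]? False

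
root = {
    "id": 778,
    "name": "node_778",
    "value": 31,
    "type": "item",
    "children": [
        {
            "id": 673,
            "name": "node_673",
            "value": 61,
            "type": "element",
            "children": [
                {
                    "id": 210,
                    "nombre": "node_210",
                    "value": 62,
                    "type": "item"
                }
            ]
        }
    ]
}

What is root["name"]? "node_778"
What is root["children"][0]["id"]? 673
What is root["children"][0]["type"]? "element"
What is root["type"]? "item"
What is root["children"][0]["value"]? 61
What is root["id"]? 778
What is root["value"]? 31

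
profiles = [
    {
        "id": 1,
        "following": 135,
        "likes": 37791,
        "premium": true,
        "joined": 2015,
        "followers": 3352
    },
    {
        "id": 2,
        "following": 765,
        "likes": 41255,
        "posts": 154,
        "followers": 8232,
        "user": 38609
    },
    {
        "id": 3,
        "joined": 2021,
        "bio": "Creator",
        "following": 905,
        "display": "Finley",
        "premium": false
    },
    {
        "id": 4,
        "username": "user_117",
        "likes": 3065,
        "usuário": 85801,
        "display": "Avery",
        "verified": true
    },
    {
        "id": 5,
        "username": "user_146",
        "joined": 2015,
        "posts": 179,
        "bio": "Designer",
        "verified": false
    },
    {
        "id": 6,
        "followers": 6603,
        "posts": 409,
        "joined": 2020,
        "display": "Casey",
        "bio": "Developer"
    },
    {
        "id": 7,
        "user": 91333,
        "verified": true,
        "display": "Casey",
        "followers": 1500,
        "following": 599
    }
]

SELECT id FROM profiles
[1, 2, 3, 4, 5, 6, 7]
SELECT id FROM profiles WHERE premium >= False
[1, 3]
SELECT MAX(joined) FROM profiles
2021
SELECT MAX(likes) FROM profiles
41255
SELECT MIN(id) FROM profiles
1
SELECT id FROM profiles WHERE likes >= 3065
[1, 2, 4]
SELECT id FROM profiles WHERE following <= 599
[1, 7]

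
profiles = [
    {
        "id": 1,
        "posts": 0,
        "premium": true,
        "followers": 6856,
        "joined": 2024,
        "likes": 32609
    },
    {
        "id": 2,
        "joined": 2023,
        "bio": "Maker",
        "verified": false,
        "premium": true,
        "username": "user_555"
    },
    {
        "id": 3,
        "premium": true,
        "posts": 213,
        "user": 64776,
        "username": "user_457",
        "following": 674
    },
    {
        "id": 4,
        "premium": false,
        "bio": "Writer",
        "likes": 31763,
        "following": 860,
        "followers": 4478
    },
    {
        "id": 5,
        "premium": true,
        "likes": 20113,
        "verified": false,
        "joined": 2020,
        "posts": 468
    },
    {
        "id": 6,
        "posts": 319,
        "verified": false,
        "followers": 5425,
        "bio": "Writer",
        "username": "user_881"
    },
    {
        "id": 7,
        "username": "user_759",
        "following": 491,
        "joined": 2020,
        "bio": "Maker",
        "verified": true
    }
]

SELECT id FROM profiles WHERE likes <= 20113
[5]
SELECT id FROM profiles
[1, 2, 3, 4, 5, 6, 7]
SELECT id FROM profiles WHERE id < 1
[]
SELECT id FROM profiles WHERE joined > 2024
[]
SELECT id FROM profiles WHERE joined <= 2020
[5, 7]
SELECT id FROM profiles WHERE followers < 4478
[]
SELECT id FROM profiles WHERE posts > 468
[]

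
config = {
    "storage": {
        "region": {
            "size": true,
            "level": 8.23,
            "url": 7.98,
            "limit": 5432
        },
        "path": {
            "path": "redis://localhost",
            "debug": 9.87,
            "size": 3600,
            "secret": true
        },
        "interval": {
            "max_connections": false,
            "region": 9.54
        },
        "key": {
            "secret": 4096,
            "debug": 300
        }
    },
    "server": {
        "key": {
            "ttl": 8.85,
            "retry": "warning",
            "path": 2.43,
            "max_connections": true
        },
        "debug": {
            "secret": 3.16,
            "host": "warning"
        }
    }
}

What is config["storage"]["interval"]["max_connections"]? False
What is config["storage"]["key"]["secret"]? 4096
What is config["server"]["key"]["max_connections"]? True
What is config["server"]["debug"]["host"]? "warning"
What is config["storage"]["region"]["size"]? True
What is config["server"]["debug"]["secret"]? 3.16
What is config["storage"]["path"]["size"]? 3600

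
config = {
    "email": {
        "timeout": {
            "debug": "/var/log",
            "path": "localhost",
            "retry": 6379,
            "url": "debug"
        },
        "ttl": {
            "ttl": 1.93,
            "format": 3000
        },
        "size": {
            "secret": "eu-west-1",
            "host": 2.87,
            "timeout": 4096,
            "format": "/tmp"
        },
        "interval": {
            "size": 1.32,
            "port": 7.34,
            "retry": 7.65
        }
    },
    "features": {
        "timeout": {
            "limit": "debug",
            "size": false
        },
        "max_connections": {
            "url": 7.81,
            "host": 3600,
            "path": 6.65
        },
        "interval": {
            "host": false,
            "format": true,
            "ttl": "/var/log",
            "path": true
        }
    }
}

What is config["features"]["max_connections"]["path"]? 6.65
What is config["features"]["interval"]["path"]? True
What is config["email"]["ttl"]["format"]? 3000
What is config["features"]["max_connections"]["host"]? 3600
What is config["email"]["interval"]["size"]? 1.32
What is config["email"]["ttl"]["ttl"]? 1.93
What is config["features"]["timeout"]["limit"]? "debug"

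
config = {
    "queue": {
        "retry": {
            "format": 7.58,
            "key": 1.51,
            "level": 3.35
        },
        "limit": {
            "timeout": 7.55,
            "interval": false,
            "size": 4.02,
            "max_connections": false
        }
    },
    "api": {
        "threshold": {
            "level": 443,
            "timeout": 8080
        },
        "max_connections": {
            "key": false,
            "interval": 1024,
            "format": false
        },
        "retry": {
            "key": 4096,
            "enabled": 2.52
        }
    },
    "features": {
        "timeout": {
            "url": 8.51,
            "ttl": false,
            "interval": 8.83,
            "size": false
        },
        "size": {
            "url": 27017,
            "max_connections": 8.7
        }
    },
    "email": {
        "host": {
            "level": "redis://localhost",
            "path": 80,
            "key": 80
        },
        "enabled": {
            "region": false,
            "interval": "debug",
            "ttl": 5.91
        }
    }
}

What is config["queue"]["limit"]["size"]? 4.02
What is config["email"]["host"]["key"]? 80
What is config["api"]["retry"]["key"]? 4096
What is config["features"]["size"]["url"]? 27017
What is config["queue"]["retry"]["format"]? 7.58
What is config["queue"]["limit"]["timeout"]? 7.55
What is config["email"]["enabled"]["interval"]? "debug"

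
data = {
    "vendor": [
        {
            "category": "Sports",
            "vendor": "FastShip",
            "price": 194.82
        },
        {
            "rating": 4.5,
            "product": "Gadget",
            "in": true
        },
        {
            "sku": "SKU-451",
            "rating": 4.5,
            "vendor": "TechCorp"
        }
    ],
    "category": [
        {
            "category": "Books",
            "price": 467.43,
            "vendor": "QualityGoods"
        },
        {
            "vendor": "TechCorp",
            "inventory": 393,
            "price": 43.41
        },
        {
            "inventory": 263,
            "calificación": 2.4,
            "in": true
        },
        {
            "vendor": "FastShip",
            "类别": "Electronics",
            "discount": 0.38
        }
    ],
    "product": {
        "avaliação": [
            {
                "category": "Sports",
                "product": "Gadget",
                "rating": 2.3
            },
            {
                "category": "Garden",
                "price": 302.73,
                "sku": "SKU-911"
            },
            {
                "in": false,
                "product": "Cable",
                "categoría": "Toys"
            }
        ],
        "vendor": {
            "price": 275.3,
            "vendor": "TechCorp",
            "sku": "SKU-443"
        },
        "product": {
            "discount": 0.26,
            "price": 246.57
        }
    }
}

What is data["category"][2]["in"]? True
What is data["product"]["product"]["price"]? 246.57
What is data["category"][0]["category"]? "Books"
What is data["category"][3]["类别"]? "Electronics"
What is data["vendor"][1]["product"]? "Gadget"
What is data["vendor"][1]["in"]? True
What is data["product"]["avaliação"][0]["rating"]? 2.3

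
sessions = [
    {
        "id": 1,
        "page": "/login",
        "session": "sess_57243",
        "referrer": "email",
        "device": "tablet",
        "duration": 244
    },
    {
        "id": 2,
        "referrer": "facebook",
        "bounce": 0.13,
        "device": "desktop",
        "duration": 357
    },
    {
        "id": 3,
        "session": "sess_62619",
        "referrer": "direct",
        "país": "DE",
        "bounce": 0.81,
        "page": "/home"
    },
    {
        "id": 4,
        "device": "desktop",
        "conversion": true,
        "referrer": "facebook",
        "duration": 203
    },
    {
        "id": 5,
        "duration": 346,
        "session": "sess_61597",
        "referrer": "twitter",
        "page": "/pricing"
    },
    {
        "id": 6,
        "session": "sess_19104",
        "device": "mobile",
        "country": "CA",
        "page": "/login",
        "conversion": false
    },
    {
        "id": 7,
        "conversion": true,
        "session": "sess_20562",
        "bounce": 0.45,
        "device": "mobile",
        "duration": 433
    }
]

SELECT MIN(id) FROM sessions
1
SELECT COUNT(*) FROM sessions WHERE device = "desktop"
2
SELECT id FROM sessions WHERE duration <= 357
[1, 2, 4, 5]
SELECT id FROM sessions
[1, 2, 3, 4, 5, 6, 7]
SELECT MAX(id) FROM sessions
7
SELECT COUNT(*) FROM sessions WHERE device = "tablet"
1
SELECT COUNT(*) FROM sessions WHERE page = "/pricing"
1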